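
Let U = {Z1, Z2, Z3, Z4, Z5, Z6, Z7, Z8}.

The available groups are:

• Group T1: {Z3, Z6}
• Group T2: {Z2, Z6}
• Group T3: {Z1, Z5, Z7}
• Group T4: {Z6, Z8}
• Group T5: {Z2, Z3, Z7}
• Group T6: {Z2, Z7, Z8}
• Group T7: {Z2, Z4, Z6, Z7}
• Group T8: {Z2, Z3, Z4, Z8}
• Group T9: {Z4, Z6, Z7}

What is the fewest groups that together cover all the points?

3

T1 and T3 and T8 together: T1 ∪ T3 ∪ T8 = {Z1, Z2, Z3, Z4, Z5, Z6, Z7, Z8} — every point is covered.
Only T3 contains Z1, so T3 is forced; the remaining 5 points need at least 2 more groups (each remaining group adds at most 4) — so at least 3 groups are needed, and 3 is optimal.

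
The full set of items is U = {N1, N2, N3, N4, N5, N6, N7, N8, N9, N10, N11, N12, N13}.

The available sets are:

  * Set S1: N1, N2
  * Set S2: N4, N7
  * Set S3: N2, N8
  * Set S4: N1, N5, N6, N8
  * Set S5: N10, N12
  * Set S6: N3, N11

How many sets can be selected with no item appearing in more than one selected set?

4

S2, S4, S5, S6 are pairwise disjoint (S2={N4,N7}; S4={N1,N5,N6,N8}; S5={N10,N12}; S6={N3,N11}).
Every remaining set overlaps one of these, and no 5 of the listed sets are pairwise disjoint, so 4 is the maximum.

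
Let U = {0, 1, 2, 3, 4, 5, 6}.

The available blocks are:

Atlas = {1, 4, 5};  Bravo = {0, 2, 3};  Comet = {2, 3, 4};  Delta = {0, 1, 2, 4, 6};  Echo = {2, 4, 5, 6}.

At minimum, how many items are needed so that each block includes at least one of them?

Take H = {2, 5}. Each listed block contains at least one of these, so H is a hitting set of size 2.
The blocks Atlas, Bravo are pairwise disjoint, so any hitting set needs a separate item for each — at least 2. Hence 2 is optimal.

2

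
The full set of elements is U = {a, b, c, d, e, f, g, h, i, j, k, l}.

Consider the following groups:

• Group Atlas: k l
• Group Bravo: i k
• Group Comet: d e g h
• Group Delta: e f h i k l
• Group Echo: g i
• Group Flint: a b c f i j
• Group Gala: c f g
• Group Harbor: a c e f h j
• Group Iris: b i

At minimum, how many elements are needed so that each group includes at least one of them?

Take T = {c, g, i, k}. Each listed group contains at least one of these, so T is a hitting set of size 4.
No choice of 3 elements meets every group, so 4 is the minimum.

4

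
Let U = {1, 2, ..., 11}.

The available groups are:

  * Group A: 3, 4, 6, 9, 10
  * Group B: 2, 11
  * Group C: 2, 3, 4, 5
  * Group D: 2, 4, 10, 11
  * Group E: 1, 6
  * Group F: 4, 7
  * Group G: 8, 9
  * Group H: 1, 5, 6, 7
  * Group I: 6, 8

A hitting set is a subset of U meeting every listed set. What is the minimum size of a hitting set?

T = {2, 6, 7, 8} meets every group (each contains at least one member of T), and |T| = 4.
The groups B, E, F, G are pairwise disjoint, so any hitting set needs a separate element for each — at least 4. Hence 4 is optimal.

4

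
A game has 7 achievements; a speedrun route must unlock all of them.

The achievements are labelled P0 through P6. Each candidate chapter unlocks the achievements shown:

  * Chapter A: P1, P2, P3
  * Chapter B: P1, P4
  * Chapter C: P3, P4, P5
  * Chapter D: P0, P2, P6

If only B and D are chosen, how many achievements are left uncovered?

2

Union of B, D = {P0, P1, P2, P4, P6}.
Not covered: P3, P5 — 2 achievements.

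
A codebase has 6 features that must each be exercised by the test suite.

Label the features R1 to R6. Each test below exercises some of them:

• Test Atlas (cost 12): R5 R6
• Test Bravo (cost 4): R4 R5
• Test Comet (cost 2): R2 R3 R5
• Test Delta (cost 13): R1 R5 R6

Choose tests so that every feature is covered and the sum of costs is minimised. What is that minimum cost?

19

Bravo, Comet, Delta together cover every feature (Bravo ∪ Comet ∪ Delta = {R1, R2, R3, R4, R5, R6}); total cost 4 + 2 + 13 = 19.
No covering selection has total cost below 19.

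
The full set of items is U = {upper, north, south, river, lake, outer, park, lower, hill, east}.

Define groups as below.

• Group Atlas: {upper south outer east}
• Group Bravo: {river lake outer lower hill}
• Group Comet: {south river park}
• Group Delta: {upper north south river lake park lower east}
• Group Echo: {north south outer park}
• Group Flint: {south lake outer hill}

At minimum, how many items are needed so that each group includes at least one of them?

H = {south, river} meets every group (each contains at least one member of H), and |H| = 2.
No single item lies in every group, so at least 2 are needed and 2 is optimal.

2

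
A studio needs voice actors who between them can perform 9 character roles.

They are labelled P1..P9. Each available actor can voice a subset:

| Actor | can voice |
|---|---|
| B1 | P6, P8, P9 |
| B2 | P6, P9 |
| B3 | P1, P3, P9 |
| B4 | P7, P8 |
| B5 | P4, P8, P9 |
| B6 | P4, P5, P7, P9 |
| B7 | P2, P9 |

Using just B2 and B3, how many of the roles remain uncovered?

Union of B2, B3 = {P1, P3, P6, P9}.
Not covered: P2, P4, P5, P7, P8 — 5 roles.

5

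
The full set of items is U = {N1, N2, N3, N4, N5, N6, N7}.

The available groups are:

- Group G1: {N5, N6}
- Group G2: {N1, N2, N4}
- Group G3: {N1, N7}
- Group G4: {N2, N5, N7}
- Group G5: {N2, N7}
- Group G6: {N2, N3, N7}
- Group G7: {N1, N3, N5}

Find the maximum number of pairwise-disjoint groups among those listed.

2

G5, G7 are pairwise disjoint (G5={N2,N7}; G7={N1,N3,N5}).
Every remaining group overlaps one of these, and no 3 of the listed groups are pairwise disjoint, so 2 is the maximum.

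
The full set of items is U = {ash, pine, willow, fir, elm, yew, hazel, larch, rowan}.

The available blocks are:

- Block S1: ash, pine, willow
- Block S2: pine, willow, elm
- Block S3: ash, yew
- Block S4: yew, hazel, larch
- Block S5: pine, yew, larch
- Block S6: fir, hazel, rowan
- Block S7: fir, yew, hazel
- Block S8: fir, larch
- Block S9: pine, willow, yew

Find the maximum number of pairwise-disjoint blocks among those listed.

3

S2, S3, S8 are pairwise disjoint (S2={pine,willow,elm}; S3={ash,yew}; S8={fir,larch}).
Every remaining block overlaps one of these, and no 4 of the listed blocks are pairwise disjoint, so 3 is the maximum.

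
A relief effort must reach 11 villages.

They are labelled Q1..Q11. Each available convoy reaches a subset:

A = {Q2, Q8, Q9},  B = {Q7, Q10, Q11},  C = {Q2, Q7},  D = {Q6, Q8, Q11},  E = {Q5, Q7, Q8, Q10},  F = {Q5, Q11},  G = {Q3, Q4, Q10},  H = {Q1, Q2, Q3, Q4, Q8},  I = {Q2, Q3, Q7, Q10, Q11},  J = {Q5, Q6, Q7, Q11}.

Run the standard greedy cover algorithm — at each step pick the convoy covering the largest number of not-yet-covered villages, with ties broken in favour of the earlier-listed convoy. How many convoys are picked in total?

Greedy: pick H (covers 5 new) → pick J (covers 4 new) → pick A (covers 1 new) → pick B (covers 1 new). Total picks: 4.

4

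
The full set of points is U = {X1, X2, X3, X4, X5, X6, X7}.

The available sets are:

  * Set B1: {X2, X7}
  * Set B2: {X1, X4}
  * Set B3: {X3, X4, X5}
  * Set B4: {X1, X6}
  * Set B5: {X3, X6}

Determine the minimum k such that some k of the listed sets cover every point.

3

Take {B1, B3, B4}. Their union is {X1, X2, X3, X4, X5, X6, X7}, which is all 7 points.
Each set has at most 3 points, and 2·3 = 6 < 7 — so at least 3 sets are needed, and 3 is optimal.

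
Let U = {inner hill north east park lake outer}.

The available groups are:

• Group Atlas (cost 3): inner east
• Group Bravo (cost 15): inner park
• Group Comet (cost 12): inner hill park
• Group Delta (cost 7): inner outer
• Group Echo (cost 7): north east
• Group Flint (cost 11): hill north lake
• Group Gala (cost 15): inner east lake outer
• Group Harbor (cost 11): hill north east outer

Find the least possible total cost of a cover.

33

Atlas, Comet, Delta, Flint together cover every element (Atlas ∪ Comet ∪ Delta ∪ Flint = {inner, hill, north, east, park, lake, outer}); total cost 3 + 12 + 7 + 11 = 33.
No covering selection has total cost below 33.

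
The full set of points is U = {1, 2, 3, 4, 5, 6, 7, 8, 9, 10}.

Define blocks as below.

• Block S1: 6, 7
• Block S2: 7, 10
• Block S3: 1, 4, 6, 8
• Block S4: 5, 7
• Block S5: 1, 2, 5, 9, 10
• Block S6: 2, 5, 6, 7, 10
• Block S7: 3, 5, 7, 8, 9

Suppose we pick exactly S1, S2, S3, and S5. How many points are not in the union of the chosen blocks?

1

Union of S1, S2, S3, S5 = {1, 2, 4, 5, 6, 7, 8, 9, 10}.
Not covered: 3 — 1 point.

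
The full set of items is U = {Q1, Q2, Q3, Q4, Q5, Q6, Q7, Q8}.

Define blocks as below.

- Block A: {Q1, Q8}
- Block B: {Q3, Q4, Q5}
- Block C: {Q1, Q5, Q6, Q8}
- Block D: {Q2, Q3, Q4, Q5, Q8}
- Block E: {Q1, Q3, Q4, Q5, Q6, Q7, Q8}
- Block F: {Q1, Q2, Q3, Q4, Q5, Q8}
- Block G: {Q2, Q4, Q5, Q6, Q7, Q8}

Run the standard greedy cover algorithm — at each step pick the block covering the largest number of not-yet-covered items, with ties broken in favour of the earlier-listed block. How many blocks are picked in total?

2

Greedy: pick E (covers 7 new) → pick D (covers 1 new). Total picks: 2.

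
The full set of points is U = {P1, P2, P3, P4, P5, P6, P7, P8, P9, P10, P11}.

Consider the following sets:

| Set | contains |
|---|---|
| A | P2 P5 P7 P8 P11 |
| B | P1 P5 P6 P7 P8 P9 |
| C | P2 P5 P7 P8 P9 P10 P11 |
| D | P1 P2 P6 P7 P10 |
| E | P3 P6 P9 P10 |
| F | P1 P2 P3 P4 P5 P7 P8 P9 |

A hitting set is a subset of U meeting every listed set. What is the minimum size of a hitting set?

H = {P5, P6} meets every set (each contains at least one member of H), and |H| = 2.
The sets A, E are pairwise disjoint, so any hitting set needs a separate point for each — at least 2. Hence 2 is optimal.

2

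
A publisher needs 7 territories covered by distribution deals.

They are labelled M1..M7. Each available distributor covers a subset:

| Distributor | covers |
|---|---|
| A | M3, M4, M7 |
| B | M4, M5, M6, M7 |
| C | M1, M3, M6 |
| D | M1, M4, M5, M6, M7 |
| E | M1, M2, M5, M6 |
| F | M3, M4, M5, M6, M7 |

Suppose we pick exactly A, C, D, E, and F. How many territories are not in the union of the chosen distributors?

0

Union of A, C, D, E, F = {M1, M2, M3, M4, M5, M6, M7} — that's every territory, so 0 are uncovered.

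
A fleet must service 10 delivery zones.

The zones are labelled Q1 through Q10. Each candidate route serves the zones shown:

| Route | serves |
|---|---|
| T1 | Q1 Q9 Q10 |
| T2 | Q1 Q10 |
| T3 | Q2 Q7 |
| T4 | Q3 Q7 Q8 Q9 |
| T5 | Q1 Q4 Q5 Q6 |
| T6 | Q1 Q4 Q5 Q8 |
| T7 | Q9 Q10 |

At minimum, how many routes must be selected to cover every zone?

4

T3 and T4 and T5 and T7 together: T3 ∪ T4 ∪ T5 ∪ T7 = {Q1, Q2, Q3, Q4, Q5, Q6, Q7, Q8, Q9, Q10} — every zone is covered.
No 3 of the 7 routes cover everything (all 35 combinations miss at least one zone), so 4 is optimal.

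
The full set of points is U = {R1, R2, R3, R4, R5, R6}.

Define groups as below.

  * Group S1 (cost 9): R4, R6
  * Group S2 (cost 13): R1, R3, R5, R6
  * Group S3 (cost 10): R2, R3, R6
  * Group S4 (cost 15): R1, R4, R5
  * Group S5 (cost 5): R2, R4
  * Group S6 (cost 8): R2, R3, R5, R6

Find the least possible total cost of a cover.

18

S2, S5 together cover every point (S2 ∪ S5 = {R1, R2, R3, R4, R5, R6}); total cost 13 + 5 = 18.
The greedy pick S6, S5, S2 costs 26; no covering selection beats 18.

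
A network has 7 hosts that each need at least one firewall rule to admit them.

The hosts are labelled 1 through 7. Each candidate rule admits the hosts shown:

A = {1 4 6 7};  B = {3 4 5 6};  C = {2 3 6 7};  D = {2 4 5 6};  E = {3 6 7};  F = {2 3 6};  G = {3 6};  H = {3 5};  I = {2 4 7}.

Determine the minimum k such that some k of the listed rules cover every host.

3

A and B and F together: A ∪ B ∪ F = {1, 2, 3, 4, 5, 6, 7} — every host is covered.
Only A contains 1, so A is forced; the remaining 3 hosts need at least 2 more rules (each remaining rule adds at most 2) — so at least 3 rules are needed, and 3 is optimal.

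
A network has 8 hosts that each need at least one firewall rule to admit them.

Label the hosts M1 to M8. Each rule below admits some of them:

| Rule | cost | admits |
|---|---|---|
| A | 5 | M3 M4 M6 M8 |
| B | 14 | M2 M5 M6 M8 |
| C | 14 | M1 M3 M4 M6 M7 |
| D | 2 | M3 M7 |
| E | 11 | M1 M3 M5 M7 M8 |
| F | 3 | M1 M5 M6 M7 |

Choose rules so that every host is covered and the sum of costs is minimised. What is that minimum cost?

A, B, F together cover every host (A ∪ B ∪ F = {M1, M2, M3, M4, M5, M6, M7, M8}); total cost 5 + 14 + 3 = 22.
No covering selection has total cost below 22.

22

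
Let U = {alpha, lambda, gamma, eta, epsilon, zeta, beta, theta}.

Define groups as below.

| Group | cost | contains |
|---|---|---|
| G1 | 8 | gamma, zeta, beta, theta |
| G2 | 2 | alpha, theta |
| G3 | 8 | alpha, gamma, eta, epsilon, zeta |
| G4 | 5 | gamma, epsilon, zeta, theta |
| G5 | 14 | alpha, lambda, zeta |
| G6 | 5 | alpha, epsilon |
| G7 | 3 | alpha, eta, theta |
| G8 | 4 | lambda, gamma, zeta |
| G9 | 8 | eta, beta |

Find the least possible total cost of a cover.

19

G2, G6, G8, G9 together cover every point (G2 ∪ G6 ∪ G8 ∪ G9 = {alpha, lambda, gamma, eta, epsilon, zeta, beta, theta}); total cost 2 + 5 + 4 + 8 = 19.
The greedy pick G2, G8, G7, G4, G1 costs 22; no covering selection beats 19.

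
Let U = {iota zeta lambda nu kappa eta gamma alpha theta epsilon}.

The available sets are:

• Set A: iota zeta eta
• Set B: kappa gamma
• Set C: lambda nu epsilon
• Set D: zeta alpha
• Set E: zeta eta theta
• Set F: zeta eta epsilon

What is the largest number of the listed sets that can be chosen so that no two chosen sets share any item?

B, C, D are pairwise disjoint (B={kappa,gamma}; C={lambda,nu,epsilon}; D={zeta,alpha}).
Every remaining set overlaps one of these, and no 4 of the listed sets are pairwise disjoint, so 3 is the maximum.

3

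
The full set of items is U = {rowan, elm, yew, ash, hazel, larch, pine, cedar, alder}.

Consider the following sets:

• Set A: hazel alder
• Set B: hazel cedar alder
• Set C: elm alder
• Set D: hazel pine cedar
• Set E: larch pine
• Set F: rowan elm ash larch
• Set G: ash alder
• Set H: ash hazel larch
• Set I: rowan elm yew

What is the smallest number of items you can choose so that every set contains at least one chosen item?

4

The 4 items {yew, larch, pine, alder} hit every set.
No choice of 3 items meets every set, so 4 is the minimum.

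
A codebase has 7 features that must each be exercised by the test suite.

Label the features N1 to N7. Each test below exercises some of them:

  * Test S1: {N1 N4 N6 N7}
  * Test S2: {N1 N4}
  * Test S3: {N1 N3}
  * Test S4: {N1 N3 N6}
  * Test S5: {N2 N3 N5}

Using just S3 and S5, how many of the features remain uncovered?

Union of S3, S5 = {N1, N2, N3, N5}.
Not covered: N4, N6, N7 — 3 features.

3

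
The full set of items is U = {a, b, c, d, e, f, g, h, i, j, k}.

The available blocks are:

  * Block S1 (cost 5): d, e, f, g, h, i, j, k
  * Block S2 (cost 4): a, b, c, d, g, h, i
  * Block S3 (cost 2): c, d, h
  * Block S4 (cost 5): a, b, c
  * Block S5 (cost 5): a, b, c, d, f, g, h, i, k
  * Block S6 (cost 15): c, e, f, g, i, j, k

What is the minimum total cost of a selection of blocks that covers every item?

9

S1, S2 together cover every item (S1 ∪ S2 = {a, b, c, d, e, f, g, h, i, j, k}); total cost 5 + 4 = 9.
The greedy pick S5, S1 costs 10; no covering selection beats 9.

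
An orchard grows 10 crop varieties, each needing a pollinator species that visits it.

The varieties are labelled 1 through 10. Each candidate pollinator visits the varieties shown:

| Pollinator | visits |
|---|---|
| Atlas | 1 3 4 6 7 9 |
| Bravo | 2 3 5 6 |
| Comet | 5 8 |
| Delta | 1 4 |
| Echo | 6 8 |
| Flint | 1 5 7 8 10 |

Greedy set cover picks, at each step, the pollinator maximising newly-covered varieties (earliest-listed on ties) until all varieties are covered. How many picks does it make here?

3

Greedy: pick Atlas (covers 6 new) → pick Flint (covers 3 new) → pick Bravo (covers 1 new). Total picks: 3.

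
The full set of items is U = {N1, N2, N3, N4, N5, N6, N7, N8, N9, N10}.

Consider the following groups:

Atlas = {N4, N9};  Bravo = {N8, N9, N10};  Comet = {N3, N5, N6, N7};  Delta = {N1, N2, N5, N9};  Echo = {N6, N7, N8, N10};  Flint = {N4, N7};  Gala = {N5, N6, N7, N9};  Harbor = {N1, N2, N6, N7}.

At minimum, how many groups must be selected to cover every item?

4

Take {Bravo, Comet, Delta, Flint}. Their union is {N1, N2, N3, N4, N5, N6, N7, N8, N9, N10}, which is all 10 items.
No 3 of the 8 groups cover everything (all 56 combinations miss at least one item), so 4 is optimal.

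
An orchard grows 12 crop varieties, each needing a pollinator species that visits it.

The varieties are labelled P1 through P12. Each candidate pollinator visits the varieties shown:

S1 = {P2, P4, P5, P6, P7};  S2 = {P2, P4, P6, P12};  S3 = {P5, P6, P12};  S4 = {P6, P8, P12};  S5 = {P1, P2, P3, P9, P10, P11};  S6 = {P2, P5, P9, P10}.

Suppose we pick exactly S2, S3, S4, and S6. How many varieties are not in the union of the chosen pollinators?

Union of S2, S3, S4, S6 = {P2, P4, P5, P6, P8, P9, P10, P12}.
Not covered: P1, P3, P7, P11 — 4 varieties.

4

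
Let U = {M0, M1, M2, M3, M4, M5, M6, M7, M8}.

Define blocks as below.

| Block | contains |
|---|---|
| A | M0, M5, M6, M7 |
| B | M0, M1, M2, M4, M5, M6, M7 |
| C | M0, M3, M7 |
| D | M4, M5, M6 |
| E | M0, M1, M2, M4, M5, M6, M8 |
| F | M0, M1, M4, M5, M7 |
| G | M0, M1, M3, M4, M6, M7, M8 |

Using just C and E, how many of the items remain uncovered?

0

Union of C, E = {M0, M1, M2, M3, M4, M5, M6, M7, M8} — that's every item, so 0 are uncovered.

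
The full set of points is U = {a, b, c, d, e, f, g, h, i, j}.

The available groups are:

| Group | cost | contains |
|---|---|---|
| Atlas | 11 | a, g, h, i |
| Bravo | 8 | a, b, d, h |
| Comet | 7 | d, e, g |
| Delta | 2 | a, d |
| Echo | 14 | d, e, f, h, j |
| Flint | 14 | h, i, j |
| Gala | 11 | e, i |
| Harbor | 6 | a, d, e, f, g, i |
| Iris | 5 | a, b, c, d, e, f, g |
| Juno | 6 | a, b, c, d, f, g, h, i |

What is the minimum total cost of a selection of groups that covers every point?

19

Flint, Iris together cover every point (Flint ∪ Iris = {a, b, c, d, e, f, g, h, i, j}); total cost 14 + 5 = 19.
The greedy pick Iris, Juno, Echo costs 25; no covering selection beats 19.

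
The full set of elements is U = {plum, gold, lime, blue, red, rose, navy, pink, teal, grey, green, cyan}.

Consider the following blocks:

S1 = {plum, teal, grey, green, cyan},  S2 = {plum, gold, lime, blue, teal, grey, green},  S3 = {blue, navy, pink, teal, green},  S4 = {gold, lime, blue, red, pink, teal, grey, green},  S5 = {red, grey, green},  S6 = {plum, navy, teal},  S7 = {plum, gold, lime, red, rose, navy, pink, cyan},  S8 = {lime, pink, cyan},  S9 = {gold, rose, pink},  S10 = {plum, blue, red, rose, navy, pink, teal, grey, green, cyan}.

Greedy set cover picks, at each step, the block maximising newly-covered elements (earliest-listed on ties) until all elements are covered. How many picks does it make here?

2

Greedy: pick S10 (covers 10 new) → pick S2 (covers 2 new). Total picks: 2.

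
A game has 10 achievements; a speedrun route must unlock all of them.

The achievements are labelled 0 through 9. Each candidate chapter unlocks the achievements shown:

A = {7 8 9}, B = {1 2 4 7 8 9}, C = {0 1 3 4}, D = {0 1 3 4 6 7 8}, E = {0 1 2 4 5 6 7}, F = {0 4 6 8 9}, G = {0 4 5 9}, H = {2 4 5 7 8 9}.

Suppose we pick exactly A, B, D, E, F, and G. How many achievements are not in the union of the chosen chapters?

Union of A, B, D, E, F, G = {0, 1, 2, 3, 4, 5, 6, 7, 8, 9} — that's every achievement, so 0 are uncovered.

0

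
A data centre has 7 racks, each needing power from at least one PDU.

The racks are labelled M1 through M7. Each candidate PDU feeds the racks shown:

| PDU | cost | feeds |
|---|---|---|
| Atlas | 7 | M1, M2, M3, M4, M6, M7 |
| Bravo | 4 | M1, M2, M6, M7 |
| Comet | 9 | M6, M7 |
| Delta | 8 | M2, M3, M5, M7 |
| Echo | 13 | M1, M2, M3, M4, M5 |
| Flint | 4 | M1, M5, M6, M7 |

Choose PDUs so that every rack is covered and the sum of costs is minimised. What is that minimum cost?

Atlas, Flint together cover every rack (Atlas ∪ Flint = {M1, M2, M3, M4, M5, M6, M7}); total cost 7 + 4 = 11.
The greedy pick Bravo, Atlas, Flint costs 15; no covering selection beats 11.

11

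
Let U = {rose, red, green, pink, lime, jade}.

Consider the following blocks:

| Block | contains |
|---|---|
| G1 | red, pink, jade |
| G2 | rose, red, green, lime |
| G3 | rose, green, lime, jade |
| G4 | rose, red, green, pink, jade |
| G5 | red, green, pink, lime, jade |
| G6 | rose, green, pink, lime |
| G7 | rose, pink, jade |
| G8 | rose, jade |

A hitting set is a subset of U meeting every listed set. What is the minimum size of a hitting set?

Take H = {rose, red}. Each listed block contains at least one of these, so H is a hitting set of size 2.
No single element lies in every block, so at least 2 are needed and 2 is optimal.

2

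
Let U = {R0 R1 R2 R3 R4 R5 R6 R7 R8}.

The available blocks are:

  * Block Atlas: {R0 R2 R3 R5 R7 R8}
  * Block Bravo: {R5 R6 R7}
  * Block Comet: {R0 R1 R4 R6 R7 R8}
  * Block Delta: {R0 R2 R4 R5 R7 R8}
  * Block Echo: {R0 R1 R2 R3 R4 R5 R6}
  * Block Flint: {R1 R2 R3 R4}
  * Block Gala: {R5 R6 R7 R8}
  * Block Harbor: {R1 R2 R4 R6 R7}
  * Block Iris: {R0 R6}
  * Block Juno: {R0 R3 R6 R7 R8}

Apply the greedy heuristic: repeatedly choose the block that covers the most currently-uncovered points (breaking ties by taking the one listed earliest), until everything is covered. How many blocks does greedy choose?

2

Greedy: pick Echo (covers 7 new) → pick Atlas (covers 2 new). Total picks: 2.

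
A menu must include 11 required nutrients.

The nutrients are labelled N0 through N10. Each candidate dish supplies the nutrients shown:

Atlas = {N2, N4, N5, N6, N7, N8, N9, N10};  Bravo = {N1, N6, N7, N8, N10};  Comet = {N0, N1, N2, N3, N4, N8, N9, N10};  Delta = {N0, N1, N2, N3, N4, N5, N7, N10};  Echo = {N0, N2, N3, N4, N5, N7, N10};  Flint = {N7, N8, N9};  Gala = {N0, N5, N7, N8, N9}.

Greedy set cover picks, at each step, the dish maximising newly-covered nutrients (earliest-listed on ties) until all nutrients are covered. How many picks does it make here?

2

Greedy: pick Atlas (covers 8 new) → pick Comet (covers 3 new). Total picks: 2.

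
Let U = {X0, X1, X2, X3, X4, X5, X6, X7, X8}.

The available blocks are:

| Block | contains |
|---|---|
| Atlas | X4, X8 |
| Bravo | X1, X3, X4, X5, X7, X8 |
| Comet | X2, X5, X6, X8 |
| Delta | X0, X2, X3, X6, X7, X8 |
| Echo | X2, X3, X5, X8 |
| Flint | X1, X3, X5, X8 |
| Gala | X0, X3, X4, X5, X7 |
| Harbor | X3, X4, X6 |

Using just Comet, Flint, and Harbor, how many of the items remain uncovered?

2

Union of Comet, Flint, Harbor = {X1, X2, X3, X4, X5, X6, X8}.
Not covered: X0, X7 — 2 items.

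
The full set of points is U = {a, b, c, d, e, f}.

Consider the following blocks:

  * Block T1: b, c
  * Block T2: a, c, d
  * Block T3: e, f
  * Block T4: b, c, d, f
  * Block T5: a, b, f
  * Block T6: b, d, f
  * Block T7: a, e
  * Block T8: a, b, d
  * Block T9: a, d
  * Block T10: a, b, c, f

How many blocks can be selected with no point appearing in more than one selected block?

3

T1, T3, T9 are pairwise disjoint (T1={b,c}; T3={e,f}; T9={a,d}).
Every remaining block overlaps one of these, and no 4 of the listed blocks are pairwise disjoint, so 3 is the maximum.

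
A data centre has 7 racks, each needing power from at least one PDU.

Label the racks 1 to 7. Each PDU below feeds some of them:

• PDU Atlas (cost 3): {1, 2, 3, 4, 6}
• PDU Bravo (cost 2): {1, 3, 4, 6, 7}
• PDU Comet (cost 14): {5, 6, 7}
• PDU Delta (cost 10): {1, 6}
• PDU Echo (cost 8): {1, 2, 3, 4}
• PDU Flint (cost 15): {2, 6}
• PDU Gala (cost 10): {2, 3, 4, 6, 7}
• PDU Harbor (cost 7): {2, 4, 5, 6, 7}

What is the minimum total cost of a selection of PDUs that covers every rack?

9

Bravo, Harbor together cover every rack (Bravo ∪ Harbor = {1, 2, 3, 4, 5, 6, 7}); total cost 2 + 7 = 9.
The greedy pick Bravo, Atlas, Harbor costs 12; no covering selection beats 9.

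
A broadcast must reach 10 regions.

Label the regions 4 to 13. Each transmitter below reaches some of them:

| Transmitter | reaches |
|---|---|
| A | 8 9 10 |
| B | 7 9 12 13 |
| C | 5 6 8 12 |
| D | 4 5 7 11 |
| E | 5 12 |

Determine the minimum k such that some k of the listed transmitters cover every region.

4

Take {A, B, C, D}. Their union is {4, 5, 6, 7, 8, 9, 10, 11, 12, 13}, which is all 10 regions.
No 3 of the 5 transmitters cover everything (all 10 combinations miss at least one region), so 4 is optimal.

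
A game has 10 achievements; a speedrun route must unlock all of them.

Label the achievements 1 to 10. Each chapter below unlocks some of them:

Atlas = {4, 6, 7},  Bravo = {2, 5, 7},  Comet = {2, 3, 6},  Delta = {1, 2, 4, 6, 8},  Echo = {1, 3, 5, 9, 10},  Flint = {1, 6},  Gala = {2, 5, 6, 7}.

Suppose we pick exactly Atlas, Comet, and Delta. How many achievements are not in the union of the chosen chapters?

Union of Atlas, Comet, Delta = {1, 2, 3, 4, 6, 7, 8}.
Not covered: 5, 9, 10 — 3 achievements.

3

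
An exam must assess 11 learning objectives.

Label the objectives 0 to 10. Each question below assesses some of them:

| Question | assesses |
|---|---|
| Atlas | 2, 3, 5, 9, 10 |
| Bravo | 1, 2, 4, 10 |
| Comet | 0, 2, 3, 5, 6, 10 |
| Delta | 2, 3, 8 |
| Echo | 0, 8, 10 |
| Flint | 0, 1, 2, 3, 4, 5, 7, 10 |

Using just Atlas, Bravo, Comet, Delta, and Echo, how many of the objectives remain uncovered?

1

Union of Atlas, Bravo, Comet, Delta, Echo = {0, 1, 2, 3, 4, 5, 6, 8, 9, 10}.
Not covered: 7 — 1 objective.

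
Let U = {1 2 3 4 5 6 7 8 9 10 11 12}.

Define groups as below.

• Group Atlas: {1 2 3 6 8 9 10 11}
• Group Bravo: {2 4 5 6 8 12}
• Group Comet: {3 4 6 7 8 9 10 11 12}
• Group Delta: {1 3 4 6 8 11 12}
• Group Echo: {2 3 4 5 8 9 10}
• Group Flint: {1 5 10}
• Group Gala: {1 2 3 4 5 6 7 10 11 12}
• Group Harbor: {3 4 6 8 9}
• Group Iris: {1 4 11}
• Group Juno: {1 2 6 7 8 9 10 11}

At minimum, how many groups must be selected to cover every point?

2

Atlas and Gala cover everything between them: the union {1, 2, 3, 4, 5, 6, 7, 8, 9, 10, 11, 12} is all of U.
No single group has all 12 points (the largest, Gala, has 10), so 2 is optimal.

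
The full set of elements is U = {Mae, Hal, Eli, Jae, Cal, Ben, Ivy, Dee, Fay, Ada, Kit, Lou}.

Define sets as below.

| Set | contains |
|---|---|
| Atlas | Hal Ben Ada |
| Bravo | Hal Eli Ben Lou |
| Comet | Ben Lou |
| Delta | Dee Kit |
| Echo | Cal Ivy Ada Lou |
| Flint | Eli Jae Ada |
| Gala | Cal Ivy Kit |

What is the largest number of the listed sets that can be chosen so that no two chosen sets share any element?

Comet, Flint, Gala are pairwise disjoint (Comet={Ben,Lou}; Flint={Eli,Jae,Ada}; Gala={Cal,Ivy,Kit}).
Every remaining set overlaps one of these, and no 4 of the listed sets are pairwise disjoint, so 3 is the maximum.

3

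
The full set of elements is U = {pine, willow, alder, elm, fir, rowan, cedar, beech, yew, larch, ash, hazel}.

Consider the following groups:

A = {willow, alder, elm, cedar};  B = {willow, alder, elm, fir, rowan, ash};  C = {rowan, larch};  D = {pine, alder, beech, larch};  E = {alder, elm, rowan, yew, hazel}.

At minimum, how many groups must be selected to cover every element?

A, B, D, and E cover everything between them: the union {pine, willow, alder, elm, fir, rowan, cedar, beech, yew, larch, ash, hazel} is all of U.
Only A contains cedar, so A is forced; the remaining 8 elements need at least 3 more groups (each remaining group adds at most 3) — so at least 4 groups are needed, and 4 is optimal.

4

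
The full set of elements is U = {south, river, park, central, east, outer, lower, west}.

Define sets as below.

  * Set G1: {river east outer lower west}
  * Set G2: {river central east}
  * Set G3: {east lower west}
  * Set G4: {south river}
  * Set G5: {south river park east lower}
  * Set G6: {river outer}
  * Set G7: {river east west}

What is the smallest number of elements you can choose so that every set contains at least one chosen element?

2

H = {river, east} meets every set (each contains at least one member of H), and |H| = 2.
The sets G3, G6 are pairwise disjoint, so any hitting set needs a separate element for each — at least 2. Hence 2 is optimal.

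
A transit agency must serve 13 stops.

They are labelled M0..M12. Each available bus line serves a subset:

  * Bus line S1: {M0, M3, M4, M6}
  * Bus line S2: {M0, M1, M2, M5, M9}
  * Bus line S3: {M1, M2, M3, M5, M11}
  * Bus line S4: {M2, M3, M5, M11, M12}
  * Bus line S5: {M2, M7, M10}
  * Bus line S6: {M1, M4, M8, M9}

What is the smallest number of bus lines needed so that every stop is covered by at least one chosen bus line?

S1 and S4 and S5 and S6 together: S1 ∪ S4 ∪ S5 ∪ S6 = {M0, M1, M2, M3, M4, M5, M6, M7, M8, M9, M10, M11, M12} — every stop is covered.
Only S1 contains M6, so S1 is forced; the remaining 9 stops need at least 3 more bus lines (each remaining bus line adds at most 4) — so at least 4 bus lines are needed, and 4 is optimal.

4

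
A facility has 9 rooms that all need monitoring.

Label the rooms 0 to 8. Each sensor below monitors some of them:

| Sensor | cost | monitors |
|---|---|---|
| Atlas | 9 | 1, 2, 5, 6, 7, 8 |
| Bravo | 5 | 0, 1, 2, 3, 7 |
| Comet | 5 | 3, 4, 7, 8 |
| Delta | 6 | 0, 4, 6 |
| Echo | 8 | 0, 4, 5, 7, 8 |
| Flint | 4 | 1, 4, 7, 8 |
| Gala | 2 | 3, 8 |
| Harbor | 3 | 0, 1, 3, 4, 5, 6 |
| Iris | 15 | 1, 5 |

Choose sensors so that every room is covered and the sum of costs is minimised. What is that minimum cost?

10

Bravo, Gala, Harbor together cover every room (Bravo ∪ Gala ∪ Harbor = {0, 1, 2, 3, 4, 5, 6, 7, 8}); total cost 5 + 2 + 3 = 10.
The greedy pick Harbor, Flint, Bravo costs 12; no covering selection beats 10.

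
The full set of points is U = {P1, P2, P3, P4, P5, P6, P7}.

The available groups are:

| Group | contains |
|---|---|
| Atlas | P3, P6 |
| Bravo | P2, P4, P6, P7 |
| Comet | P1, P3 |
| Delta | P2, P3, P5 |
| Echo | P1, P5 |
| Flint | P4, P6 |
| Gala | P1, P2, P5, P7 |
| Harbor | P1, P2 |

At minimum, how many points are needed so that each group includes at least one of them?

3

H = {P1, P5, P6} meets every group (each contains at least one member of H), and |H| = 3.
No choice of 2 points meets every group, so 3 is the minimum.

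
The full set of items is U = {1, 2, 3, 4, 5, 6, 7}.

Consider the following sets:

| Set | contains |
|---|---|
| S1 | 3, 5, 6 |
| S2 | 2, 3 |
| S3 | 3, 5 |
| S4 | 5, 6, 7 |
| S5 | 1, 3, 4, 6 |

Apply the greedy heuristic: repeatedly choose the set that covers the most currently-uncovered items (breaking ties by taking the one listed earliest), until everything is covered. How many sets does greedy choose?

Greedy: pick S5 (covers 4 new) → pick S4 (covers 2 new) → pick S2 (covers 1 new). Total picks: 3.

3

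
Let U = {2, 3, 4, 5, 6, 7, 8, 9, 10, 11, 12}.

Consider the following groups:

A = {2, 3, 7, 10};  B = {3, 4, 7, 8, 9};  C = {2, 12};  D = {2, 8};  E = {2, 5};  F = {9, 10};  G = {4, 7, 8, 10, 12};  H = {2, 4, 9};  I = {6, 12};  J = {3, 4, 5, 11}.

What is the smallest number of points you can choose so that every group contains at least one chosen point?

4

The 4 points {2, 9, 11, 12} hit every group.
The groups D, F, I, J are pairwise disjoint, so any hitting set needs a separate point for each — at least 4. Hence 4 is optimal.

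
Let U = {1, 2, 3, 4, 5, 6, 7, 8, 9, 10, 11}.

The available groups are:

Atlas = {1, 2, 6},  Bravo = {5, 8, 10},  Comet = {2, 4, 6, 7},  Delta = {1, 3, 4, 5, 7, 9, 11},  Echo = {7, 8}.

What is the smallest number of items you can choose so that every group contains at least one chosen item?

3

The 3 items {6, 8, 9} hit every group.
No choice of 2 items meets every group, so 3 is the minimum.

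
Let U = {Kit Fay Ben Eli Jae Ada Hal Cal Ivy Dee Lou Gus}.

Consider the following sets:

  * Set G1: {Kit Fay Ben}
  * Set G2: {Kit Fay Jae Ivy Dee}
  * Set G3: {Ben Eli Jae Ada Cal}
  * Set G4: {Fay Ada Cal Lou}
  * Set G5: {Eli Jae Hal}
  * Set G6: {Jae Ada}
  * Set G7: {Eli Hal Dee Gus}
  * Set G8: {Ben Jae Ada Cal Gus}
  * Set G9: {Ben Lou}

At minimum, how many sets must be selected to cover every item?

G2 and G7 and G8 and G9 together: G2 ∪ G7 ∪ G8 ∪ G9 = {Kit, Fay, Ben, Eli, Jae, Ada, Hal, Cal, Ivy, Dee, Lou, Gus} — every item is covered.
No 3 of the 9 sets cover everything (all 84 combinations miss at least one item), so 4 is optimal.

4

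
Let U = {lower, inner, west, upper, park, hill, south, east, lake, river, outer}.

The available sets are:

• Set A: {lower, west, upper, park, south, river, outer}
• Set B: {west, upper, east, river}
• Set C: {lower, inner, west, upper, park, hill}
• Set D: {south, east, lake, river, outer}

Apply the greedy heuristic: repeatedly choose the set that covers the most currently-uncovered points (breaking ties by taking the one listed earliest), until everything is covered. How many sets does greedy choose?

3

Greedy: pick A (covers 7 new) → pick C (covers 2 new) → pick D (covers 2 new). Total picks: 3.
(The true minimum cover uses only 2 sets, so greedy is not optimal here.)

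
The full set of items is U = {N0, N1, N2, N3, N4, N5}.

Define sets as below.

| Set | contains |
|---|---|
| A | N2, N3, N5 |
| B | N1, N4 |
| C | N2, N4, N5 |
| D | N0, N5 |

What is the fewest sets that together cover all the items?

3

A, B, and D cover everything between them: the union {N0, N1, N2, N3, N4, N5} is all of U.
Only D contains N0, so D is forced; the remaining 4 items need at least 2 more sets (each remaining set adds at most 2) — so at least 3 sets are needed, and 3 is optimal.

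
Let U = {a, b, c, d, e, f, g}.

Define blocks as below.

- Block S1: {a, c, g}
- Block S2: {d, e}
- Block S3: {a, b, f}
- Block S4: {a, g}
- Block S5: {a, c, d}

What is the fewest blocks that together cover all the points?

Take {S1, S2, S3}. Their union is {a, b, c, d, e, f, g}, which is all 7 points.
Each block has at most 3 points, and 2·3 = 6 < 7 — so at least 3 blocks are needed, and 3 is optimal.

3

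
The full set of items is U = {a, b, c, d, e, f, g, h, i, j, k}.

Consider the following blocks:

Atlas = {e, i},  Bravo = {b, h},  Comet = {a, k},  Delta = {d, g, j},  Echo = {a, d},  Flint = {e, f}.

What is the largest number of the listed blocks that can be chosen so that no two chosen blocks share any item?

Bravo, Comet, Delta, Flint are pairwise disjoint (Bravo={b,h}; Comet={a,k}; Delta={d,g,j}; Flint={e,f}).
Every remaining block overlaps one of these, and no 5 of the listed blocks are pairwise disjoint, so 4 is the maximum.

4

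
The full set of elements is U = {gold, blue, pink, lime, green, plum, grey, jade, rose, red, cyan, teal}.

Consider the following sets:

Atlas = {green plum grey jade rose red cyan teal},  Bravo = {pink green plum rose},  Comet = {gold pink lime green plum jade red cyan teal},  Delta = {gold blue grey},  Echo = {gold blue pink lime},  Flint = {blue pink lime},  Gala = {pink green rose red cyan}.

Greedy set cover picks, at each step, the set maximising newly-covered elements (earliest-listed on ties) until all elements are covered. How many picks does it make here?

3

Greedy: pick Comet (covers 9 new) → pick Atlas (covers 2 new) → pick Delta (covers 1 new). Total picks: 3.
(The true minimum cover uses only 2 sets, so greedy is not optimal here.)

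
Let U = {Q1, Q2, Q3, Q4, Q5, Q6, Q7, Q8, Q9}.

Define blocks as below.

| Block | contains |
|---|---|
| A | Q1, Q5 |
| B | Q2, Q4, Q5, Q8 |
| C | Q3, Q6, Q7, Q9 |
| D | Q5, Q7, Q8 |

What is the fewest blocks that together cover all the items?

Take {A, B, C}. Their union is {Q1, Q2, Q3, Q4, Q5, Q6, Q7, Q8, Q9}, which is all 9 items.
Each block has at most 4 items, and 2·4 = 8 < 9 — so at least 3 blocks are needed, and 3 is optimal.

3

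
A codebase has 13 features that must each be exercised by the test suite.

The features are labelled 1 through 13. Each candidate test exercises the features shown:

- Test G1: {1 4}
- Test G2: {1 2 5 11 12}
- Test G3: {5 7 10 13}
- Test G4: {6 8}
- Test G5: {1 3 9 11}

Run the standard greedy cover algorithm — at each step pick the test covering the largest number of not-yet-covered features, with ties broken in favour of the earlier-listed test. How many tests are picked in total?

5

Greedy: pick G2 (covers 5 new) → pick G3 (covers 3 new) → pick G4 (covers 2 new) → pick G5 (covers 2 new) → pick G1 (covers 1 new). Total picks: 5.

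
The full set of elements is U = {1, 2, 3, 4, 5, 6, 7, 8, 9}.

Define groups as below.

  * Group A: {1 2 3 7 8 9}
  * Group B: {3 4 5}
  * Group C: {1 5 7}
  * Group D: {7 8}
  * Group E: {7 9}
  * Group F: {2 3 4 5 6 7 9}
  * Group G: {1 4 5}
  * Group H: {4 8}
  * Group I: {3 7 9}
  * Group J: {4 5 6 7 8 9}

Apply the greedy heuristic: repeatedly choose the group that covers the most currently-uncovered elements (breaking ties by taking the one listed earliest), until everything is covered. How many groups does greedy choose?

Greedy: pick F (covers 7 new) → pick A (covers 2 new). Total picks: 2.

2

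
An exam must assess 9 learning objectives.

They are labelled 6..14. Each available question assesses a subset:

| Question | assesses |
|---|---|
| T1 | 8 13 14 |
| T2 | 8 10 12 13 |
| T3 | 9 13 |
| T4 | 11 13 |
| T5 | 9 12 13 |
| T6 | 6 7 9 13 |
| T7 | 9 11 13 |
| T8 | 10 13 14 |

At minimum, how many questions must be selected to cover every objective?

4

Take {T2, T6, T7, T8}. Their union is {6, 7, 8, 9, 10, 11, 12, 13, 14}, which is all 9 objectives.
No 3 of the 8 questions cover everything (all 56 combinations miss at least one objective), so 4 is optimal.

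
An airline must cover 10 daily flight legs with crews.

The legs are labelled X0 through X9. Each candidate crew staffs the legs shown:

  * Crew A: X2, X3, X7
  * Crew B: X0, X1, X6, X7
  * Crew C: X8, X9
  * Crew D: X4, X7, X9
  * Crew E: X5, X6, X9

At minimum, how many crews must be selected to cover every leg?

5

Take {A, B, C, D, E}. Their union is {X0, X1, X2, X3, X4, X5, X6, X7, X8, X9}, which is all 10 legs.
No 4 of the 5 crews cover everything (all 5 combinations miss at least one leg), so 5 is optimal.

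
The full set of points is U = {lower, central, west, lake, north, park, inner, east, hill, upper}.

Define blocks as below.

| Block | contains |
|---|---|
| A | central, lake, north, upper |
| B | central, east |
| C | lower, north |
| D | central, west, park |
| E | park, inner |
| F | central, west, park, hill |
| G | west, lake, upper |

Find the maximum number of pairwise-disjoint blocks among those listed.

4

B, C, E, G are pairwise disjoint (B={central,east}; C={lower,north}; E={park,inner}; G={west,lake,upper}).
Every remaining block overlaps one of these, and no 5 of the listed blocks are pairwise disjoint, so 4 is the maximum.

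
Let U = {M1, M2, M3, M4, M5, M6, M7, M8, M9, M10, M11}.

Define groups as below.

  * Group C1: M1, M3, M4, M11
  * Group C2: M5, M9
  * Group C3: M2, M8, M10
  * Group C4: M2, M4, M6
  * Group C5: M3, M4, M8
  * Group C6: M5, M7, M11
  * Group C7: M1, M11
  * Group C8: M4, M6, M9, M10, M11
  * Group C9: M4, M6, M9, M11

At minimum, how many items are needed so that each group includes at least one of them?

4

Take H = {M2, M3, M5, M11}. Each listed group contains at least one of these, so H is a hitting set of size 4.
No choice of 3 items meets every group, so 4 is the minimum.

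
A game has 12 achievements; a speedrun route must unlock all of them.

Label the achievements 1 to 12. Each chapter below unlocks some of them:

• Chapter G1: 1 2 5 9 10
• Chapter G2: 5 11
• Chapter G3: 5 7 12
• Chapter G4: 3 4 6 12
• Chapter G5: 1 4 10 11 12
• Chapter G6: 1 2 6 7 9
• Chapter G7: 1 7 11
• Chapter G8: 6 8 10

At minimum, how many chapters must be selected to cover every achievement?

4

G1 and G4 and G7 and G8 together: G1 ∪ G4 ∪ G7 ∪ G8 = {1, 2, 3, 4, 5, 6, 7, 8, 9, 10, 11, 12} — every achievement is covered.
Only G8 contains 8, so G8 is forced; the remaining 9 achievements need at least 3 more chapters (each remaining chapter adds at most 4) — so at least 4 chapters are needed, and 4 is optimal.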